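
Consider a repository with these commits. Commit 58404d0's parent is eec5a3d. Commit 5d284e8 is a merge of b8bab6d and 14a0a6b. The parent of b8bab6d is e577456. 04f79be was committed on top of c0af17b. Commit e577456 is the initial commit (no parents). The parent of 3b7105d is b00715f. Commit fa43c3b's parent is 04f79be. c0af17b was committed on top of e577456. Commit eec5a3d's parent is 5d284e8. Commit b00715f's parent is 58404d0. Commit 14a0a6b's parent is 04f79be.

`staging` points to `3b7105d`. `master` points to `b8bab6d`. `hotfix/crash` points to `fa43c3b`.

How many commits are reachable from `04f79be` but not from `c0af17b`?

1

Reachable from 04f79be: {04f79be, c0af17b, e577456}.
Reachable from c0af17b: {c0af17b, e577456}.
In 04f79be's history but not c0af17b's: {04f79be} — 1 commit.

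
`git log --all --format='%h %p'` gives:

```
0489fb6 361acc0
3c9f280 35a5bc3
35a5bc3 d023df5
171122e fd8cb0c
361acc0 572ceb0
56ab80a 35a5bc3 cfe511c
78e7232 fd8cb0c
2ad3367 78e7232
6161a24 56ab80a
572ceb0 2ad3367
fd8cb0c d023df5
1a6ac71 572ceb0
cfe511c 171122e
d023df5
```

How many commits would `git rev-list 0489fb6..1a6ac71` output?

Reachable from 1a6ac71: {1a6ac71, 2ad3367, 572ceb0, 78e7232, d023df5, fd8cb0c}.
Reachable from 0489fb6: {0489fb6, 2ad3367, 361acc0, 572ceb0, 78e7232, d023df5, fd8cb0c}.
In 1a6ac71's history but not 0489fb6's: {1a6ac71} — 1 commit.

1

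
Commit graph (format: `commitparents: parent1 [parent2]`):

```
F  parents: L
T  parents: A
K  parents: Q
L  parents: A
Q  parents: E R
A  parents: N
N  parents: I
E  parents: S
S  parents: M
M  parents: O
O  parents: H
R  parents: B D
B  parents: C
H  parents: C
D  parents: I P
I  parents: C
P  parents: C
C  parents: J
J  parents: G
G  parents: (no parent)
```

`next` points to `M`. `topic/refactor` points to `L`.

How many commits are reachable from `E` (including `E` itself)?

Walking parent pointers from E: reachable set = {C, E, G, H, J, M, O, S}.
That is 8 commits.

8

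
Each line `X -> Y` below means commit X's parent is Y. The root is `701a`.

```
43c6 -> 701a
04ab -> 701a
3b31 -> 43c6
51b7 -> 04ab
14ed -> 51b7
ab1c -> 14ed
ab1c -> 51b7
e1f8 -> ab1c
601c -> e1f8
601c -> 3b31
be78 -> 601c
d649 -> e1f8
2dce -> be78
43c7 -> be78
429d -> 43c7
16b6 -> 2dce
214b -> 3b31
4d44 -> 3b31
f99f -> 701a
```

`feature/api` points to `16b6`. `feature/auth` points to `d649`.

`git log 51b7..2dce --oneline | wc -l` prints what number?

Reachable from 2dce: {04ab, 14ed, 2dce, 3b31, 43c6, 51b7, 601c, 701a, ab1c, be78, e1f8}.
Reachable from 51b7: {04ab, 51b7, 701a}.
In 2dce's history but not 51b7's: {14ed, 2dce, 3b31, 43c6, 601c, ab1c, be78, e1f8} — 8 commits.

8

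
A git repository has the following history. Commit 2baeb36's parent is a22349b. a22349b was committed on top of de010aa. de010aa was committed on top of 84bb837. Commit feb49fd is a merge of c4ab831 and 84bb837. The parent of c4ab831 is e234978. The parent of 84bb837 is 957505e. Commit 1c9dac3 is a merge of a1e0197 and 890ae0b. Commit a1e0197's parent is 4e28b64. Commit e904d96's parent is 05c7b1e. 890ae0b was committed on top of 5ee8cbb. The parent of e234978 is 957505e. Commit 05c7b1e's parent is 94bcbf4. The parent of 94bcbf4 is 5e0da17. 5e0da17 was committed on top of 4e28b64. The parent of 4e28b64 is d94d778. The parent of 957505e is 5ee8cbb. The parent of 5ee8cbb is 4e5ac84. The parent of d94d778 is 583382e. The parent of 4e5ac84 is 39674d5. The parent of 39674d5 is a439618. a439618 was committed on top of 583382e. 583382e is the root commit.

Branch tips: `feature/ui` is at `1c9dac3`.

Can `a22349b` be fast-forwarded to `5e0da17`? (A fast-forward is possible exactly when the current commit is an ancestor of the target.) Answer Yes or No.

A fast-forward from a22349b to 5e0da17 is possible iff a22349b is an ancestor of 5e0da17.
Ancestors of 5e0da17: {4e28b64, 583382e, 5e0da17, d94d778}.
a22349b is not among them, so fast-forward is not possible.

No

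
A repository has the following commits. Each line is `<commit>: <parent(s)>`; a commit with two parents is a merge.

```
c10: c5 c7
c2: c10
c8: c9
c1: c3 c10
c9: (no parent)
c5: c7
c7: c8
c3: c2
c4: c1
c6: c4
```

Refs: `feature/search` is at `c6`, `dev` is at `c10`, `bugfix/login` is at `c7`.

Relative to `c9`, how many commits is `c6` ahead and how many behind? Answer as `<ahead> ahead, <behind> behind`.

9 ahead, 0 behind

Reachable from c6: {c1, c10, c2, c3, c4, c5, c6, c7, c8, c9}.
Reachable from c9: {c9}.
Only in c6's history (ahead): {c1, c10, c2, c3, c4, c5, c6, c7, c8} — 9.
Only in c9's history (behind): {} — 0.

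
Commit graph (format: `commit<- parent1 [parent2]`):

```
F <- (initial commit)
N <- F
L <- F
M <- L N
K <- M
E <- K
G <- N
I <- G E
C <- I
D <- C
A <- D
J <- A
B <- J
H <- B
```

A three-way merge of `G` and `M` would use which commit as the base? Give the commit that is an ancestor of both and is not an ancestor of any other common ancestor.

Ancestors of G: {F, G, N}.
Ancestors of M: {F, L, M, N}.
Common ancestors: {F, N}.
Among these, N is not an ancestor of any other common ancestor — it is the merge base.

N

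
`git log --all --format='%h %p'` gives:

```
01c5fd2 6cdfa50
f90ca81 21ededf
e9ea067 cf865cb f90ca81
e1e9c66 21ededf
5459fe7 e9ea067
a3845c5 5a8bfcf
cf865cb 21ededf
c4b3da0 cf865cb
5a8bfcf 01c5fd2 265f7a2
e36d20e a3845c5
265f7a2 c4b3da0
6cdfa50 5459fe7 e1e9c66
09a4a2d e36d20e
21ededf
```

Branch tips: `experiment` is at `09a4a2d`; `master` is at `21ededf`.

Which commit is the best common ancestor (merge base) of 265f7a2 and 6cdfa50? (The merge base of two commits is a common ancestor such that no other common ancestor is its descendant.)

cf865cb

Ancestors of 265f7a2: {21ededf, 265f7a2, c4b3da0, cf865cb}.
Ancestors of 6cdfa50: {21ededf, 5459fe7, 6cdfa50, cf865cb, e1e9c66, e9ea067, f90ca81}.
Common ancestors: {21ededf, cf865cb}.
Among these, cf865cb is not an ancestor of any other common ancestor — it is the merge base.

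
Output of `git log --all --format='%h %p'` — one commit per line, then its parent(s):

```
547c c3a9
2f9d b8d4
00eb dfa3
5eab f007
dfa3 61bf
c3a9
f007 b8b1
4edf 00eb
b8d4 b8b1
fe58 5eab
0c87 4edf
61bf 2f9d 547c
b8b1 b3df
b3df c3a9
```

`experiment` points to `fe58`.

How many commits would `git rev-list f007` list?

Walking parent pointers from f007: reachable set = {b3df, b8b1, c3a9, f007}.
That is 4 commits.

4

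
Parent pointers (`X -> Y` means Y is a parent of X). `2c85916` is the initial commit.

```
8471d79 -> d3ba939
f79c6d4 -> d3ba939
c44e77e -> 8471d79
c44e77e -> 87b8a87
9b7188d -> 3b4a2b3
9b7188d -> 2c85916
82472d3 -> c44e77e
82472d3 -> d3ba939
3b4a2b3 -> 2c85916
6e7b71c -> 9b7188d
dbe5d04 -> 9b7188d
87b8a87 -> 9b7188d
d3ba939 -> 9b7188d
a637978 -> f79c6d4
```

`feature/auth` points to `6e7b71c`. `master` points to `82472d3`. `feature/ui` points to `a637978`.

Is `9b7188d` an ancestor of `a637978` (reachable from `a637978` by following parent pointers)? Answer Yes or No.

Yes

Ancestors of a637978 (commits reachable by following parents): {2c85916, 3b4a2b3, 9b7188d, a637978, d3ba939, f79c6d4}.
9b7188d is in that set, so it is an ancestor of a637978.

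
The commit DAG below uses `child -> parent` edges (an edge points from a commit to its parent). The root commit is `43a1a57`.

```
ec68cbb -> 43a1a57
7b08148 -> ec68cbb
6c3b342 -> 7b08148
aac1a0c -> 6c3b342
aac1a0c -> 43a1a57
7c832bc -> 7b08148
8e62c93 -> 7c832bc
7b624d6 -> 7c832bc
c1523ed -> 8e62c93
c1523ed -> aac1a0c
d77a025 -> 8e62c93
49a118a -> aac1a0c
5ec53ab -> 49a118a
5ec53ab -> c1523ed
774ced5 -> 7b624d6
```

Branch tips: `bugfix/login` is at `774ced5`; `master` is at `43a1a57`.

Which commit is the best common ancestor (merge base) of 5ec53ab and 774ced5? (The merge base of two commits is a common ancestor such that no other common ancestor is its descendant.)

Ancestors of 5ec53ab: {43a1a57, 49a118a, 5ec53ab, 6c3b342, 7b08148, 7c832bc, 8e62c93, aac1a0c, c1523ed, ec68cbb}.
Ancestors of 774ced5: {43a1a57, 774ced5, 7b08148, 7b624d6, 7c832bc, ec68cbb}.
Common ancestors: {43a1a57, 7b08148, 7c832bc, ec68cbb}.
Among these, 7c832bc is not an ancestor of any other common ancestor — it is the merge base.

7c832bc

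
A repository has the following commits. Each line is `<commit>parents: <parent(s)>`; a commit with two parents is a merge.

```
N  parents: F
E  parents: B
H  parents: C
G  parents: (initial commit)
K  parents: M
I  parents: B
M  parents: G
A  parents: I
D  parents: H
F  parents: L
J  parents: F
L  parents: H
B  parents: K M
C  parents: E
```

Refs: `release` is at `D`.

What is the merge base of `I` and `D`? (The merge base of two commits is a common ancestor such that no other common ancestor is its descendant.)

B

Ancestors of I: {B, G, I, K, M}.
Ancestors of D: {B, C, D, E, G, H, K, M}.
Common ancestors: {B, G, K, M}.
Among these, B is not an ancestor of any other common ancestor — it is the merge base.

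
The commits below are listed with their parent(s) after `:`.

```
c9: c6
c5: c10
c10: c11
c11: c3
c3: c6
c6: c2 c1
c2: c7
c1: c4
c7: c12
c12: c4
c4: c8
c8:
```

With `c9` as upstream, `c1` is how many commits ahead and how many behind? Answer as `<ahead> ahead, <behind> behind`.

0 ahead, 5 behind

Reachable from c1: {c1, c4, c8}.
Reachable from c9: {c1, c12, c2, c4, c6, c7, c8, c9}.
Only in c1's history (ahead): {} — 0.
Only in c9's history (behind): {c12, c2, c6, c7, c9} — 5.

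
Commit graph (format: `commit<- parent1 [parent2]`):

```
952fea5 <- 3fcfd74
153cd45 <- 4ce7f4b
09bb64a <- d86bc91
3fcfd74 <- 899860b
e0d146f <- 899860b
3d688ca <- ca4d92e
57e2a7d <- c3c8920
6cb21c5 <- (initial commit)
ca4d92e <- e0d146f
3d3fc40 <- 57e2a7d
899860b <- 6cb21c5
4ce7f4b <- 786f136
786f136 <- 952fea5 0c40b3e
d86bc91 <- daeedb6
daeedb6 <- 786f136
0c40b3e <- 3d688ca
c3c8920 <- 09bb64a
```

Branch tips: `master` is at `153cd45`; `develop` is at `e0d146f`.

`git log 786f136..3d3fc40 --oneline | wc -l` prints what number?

6

Reachable from 3d3fc40: {09bb64a, 0c40b3e, 3d3fc40, 3d688ca, 3fcfd74, 57e2a7d, 6cb21c5, 786f136, 899860b, 952fea5, c3c8920, ca4d92e, d86bc91, daeedb6, e0d146f}.
Reachable from 786f136: {0c40b3e, 3d688ca, 3fcfd74, 6cb21c5, 786f136, 899860b, 952fea5, ca4d92e, e0d146f}.
In 3d3fc40's history but not 786f136's: {09bb64a, 3d3fc40, 57e2a7d, c3c8920, d86bc91, daeedb6} — 6 commits.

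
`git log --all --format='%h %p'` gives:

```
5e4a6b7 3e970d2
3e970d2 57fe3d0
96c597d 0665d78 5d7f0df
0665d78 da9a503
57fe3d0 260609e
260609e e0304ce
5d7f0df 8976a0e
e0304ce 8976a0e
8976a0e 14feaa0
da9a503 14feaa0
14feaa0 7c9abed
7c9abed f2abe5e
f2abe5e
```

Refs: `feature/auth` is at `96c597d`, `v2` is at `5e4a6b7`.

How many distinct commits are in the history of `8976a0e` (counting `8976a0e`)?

4

Walking parent pointers from 8976a0e: reachable set = {14feaa0, 7c9abed, 8976a0e, f2abe5e}.
That is 4 commits.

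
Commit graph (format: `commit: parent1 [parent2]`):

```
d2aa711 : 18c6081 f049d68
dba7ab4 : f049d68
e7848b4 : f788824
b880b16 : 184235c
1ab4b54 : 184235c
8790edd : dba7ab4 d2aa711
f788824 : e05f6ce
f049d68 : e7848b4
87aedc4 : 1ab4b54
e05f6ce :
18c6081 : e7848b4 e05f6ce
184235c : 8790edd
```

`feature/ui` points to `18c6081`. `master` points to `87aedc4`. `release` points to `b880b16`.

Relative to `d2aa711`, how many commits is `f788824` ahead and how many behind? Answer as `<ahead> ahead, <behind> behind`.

0 ahead, 4 behind

Reachable from f788824: {e05f6ce, f788824}.
Reachable from d2aa711: {18c6081, d2aa711, e05f6ce, e7848b4, f049d68, f788824}.
Only in f788824's history (ahead): {} — 0.
Only in d2aa711's history (behind): {18c6081, d2aa711, e7848b4, f049d68} — 4.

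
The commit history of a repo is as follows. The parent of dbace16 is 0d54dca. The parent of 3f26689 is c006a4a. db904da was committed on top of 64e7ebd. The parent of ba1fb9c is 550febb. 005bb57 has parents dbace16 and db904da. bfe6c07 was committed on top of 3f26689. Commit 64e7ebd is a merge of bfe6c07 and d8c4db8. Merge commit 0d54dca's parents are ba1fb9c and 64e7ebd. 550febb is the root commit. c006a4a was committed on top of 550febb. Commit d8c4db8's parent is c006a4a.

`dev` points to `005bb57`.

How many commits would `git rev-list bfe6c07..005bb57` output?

7

Reachable from 005bb57: {005bb57, 0d54dca, 3f26689, 550febb, 64e7ebd, ba1fb9c, bfe6c07, c006a4a, d8c4db8, db904da, dbace16}.
Reachable from bfe6c07: {3f26689, 550febb, bfe6c07, c006a4a}.
In 005bb57's history but not bfe6c07's: {005bb57, 0d54dca, 64e7ebd, ba1fb9c, d8c4db8, db904da, dbace16} — 7 commits.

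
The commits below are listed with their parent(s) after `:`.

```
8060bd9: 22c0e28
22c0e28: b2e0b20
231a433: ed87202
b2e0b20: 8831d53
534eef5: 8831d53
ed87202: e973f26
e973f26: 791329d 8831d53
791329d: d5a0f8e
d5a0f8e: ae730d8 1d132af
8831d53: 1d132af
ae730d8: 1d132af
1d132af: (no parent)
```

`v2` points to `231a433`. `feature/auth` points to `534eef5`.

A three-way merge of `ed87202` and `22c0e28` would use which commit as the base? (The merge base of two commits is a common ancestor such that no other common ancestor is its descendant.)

Ancestors of ed87202: {1d132af, 791329d, 8831d53, ae730d8, d5a0f8e, e973f26, ed87202}.
Ancestors of 22c0e28: {1d132af, 22c0e28, 8831d53, b2e0b20}.
Common ancestors: {1d132af, 8831d53}.
Among these, 8831d53 is not an ancestor of any other common ancestor — it is the merge base.

8831d53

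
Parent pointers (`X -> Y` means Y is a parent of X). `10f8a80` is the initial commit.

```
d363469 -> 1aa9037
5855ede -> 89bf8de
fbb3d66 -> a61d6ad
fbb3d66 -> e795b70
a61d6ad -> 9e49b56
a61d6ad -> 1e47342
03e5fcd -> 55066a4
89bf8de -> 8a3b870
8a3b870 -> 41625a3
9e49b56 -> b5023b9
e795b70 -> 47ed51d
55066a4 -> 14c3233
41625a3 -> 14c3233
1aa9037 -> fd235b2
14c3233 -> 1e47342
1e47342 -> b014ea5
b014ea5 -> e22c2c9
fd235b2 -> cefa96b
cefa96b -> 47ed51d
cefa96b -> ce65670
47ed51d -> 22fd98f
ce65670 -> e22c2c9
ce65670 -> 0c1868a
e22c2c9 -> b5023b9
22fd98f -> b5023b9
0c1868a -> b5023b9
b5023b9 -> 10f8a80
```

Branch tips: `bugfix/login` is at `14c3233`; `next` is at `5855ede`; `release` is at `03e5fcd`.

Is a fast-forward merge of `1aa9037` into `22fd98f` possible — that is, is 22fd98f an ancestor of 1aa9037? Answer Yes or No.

A fast-forward from 22fd98f to 1aa9037 is possible iff 22fd98f is an ancestor of 1aa9037.
Ancestors of 1aa9037: {0c1868a, 10f8a80, 1aa9037, 22fd98f, 47ed51d, b5023b9, ce65670, cefa96b, e22c2c9, fd235b2}.
22fd98f is among them, so fast-forward is possible.

Yes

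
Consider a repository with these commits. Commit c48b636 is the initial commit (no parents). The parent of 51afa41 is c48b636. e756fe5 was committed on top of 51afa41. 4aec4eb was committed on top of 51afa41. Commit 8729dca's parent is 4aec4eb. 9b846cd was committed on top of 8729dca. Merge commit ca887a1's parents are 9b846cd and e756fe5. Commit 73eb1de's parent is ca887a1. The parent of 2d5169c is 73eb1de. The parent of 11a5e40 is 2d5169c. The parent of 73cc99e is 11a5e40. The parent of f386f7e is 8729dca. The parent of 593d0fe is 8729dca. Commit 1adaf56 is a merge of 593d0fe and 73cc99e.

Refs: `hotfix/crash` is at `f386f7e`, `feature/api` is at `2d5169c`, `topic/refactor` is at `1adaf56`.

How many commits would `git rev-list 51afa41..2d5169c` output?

Reachable from 2d5169c: {2d5169c, 4aec4eb, 51afa41, 73eb1de, 8729dca, 9b846cd, c48b636, ca887a1, e756fe5}.
Reachable from 51afa41: {51afa41, c48b636}.
In 2d5169c's history but not 51afa41's: {2d5169c, 4aec4eb, 73eb1de, 8729dca, 9b846cd, ca887a1, e756fe5} — 7 commits.

7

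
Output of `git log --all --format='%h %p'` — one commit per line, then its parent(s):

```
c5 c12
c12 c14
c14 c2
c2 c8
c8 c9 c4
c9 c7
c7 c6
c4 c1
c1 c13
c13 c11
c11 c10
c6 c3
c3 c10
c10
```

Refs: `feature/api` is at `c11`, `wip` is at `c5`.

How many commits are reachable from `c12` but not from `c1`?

Reachable from c12: {c1, c10, c11, c12, c13, c14, c2, c3, c4, c6, c7, c8, c9}.
Reachable from c1: {c1, c10, c11, c13}.
In c12's history but not c1's: {c12, c14, c2, c3, c4, c6, c7, c8, c9} — 9 commits.

9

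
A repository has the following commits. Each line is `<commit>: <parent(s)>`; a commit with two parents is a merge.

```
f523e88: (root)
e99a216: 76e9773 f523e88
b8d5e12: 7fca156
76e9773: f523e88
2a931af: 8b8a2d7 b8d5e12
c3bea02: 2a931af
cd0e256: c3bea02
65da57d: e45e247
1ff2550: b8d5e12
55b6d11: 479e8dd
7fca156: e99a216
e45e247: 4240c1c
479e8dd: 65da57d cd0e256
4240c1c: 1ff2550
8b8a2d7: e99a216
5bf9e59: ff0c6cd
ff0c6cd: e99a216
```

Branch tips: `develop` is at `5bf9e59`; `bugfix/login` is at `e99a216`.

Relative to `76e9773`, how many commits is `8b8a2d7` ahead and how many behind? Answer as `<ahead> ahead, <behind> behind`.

2 ahead, 0 behind

Reachable from 8b8a2d7: {76e9773, 8b8a2d7, e99a216, f523e88}.
Reachable from 76e9773: {76e9773, f523e88}.
Only in 8b8a2d7's history (ahead): {8b8a2d7, e99a216} — 2.
Only in 76e9773's history (behind): {} — 0.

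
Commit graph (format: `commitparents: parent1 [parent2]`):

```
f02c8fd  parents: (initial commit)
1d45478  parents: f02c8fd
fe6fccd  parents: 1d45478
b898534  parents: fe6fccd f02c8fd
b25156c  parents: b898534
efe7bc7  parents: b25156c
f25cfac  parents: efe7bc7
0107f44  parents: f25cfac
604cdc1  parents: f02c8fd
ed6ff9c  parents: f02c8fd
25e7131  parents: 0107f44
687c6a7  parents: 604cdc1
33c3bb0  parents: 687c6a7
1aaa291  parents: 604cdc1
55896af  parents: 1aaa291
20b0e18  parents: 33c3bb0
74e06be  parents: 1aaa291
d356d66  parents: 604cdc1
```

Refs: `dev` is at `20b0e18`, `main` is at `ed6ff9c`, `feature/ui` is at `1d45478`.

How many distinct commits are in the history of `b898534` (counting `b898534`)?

Walking parent pointers from b898534: reachable set = {1d45478, b898534, f02c8fd, fe6fccd}.
That is 4 commits.

4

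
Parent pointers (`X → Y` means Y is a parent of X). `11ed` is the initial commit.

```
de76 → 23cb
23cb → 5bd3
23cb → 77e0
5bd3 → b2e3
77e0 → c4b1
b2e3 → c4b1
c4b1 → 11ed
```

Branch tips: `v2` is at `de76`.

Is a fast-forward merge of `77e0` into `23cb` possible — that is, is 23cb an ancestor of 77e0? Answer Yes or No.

A fast-forward from 23cb to 77e0 is possible iff 23cb is an ancestor of 77e0.
Ancestors of 77e0: {11ed, 77e0, c4b1}.
23cb is not among them, so fast-forward is not possible.

No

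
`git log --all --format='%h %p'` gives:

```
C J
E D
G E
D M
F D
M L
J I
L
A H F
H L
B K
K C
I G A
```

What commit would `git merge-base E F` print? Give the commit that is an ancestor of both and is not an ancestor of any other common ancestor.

Ancestors of E: {D, E, L, M}.
Ancestors of F: {D, F, L, M}.
Common ancestors: {D, L, M}.
Among these, D is not an ancestor of any other common ancestor — it is the merge base.

D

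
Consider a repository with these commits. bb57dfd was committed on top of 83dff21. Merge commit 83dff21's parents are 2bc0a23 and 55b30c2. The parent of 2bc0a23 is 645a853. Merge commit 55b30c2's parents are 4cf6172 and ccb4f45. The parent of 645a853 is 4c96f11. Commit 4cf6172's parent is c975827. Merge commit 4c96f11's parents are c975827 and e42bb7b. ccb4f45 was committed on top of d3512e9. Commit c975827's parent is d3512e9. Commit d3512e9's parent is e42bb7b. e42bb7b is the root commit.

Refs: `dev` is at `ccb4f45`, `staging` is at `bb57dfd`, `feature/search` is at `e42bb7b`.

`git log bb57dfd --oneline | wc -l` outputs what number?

11

Walking parent pointers from bb57dfd: reachable set = {2bc0a23, 4c96f11, 4cf6172, 55b30c2, 645a853, 83dff21, bb57dfd, c975827, ccb4f45, d3512e9, e42bb7b}.
That is 11 commits.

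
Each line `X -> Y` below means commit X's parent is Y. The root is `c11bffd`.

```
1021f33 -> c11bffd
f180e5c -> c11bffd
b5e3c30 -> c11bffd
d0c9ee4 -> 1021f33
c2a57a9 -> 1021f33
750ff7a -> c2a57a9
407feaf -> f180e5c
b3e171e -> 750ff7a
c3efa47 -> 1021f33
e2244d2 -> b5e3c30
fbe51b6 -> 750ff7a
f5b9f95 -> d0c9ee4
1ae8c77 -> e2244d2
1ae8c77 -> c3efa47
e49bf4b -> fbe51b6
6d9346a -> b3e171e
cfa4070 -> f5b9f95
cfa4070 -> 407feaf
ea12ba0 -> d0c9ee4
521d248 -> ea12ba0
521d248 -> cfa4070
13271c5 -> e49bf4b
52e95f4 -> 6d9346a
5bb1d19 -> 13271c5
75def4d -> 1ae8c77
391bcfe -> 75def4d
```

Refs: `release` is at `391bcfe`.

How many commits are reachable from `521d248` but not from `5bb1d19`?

Reachable from 521d248: {1021f33, 407feaf, 521d248, c11bffd, cfa4070, d0c9ee4, ea12ba0, f180e5c, f5b9f95}.
Reachable from 5bb1d19: {1021f33, 13271c5, 5bb1d19, 750ff7a, c11bffd, c2a57a9, e49bf4b, fbe51b6}.
In 521d248's history but not 5bb1d19's: {407feaf, 521d248, cfa4070, d0c9ee4, ea12ba0, f180e5c, f5b9f95} — 7 commits.

7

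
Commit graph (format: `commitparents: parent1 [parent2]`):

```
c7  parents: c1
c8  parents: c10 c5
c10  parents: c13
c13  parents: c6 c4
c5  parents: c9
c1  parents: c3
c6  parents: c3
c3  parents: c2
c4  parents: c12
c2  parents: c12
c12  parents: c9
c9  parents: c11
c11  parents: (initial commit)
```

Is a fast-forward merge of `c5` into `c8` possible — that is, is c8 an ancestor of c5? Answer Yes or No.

A fast-forward from c8 to c5 is possible iff c8 is an ancestor of c5.
Ancestors of c5: {c11, c5, c9}.
c8 is not among them, so fast-forward is not possible.

No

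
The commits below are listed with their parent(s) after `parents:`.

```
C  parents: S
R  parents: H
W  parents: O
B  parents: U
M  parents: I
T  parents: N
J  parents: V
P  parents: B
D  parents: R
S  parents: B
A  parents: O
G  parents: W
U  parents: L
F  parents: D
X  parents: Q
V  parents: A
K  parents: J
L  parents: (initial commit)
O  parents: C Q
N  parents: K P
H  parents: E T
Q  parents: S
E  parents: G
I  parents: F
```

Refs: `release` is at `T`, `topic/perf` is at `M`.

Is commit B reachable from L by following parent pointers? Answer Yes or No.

Ancestors of L: {L}.
B is not in that set, so it is not an ancestor of L.

No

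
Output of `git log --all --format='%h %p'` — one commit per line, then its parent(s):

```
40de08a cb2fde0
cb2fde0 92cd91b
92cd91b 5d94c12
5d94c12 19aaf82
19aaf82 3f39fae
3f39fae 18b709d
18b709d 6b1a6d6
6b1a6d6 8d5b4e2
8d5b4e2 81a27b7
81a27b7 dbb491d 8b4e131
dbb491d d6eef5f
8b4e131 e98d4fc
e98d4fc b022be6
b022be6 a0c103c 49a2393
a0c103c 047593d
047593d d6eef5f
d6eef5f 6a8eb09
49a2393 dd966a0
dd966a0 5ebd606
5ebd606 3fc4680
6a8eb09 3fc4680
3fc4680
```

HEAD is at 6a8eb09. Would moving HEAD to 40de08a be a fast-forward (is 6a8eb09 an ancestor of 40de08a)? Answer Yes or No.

Yes

A fast-forward from 6a8eb09 to 40de08a is possible iff 6a8eb09 is an ancestor of 40de08a.
Ancestors of 40de08a: {047593d, 18b709d, 19aaf82, 3f39fae, 3fc4680, 40de08a, 49a2393, 5d94c12, 5ebd606, 6a8eb09, 6b1a6d6, 81a27b7, 8b4e131, 8d5b4e2, 92cd91b, a0c103c, b022be6, cb2fde0, d6eef5f, dbb491d, dd966a0, e98d4fc}.
6a8eb09 is among them, so fast-forward is possible.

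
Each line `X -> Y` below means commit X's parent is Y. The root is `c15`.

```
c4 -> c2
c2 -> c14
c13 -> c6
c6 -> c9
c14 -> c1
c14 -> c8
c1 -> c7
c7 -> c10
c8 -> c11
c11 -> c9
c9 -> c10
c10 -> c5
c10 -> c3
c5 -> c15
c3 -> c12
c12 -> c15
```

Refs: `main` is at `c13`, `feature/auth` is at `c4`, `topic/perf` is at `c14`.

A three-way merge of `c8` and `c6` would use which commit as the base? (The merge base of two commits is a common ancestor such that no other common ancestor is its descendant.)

Ancestors of c8: {c10, c11, c12, c15, c3, c5, c8, c9}.
Ancestors of c6: {c10, c12, c15, c3, c5, c6, c9}.
Common ancestors: {c10, c12, c15, c3, c5, c9}.
Among these, c9 is not an ancestor of any other common ancestor — it is the merge base.

c9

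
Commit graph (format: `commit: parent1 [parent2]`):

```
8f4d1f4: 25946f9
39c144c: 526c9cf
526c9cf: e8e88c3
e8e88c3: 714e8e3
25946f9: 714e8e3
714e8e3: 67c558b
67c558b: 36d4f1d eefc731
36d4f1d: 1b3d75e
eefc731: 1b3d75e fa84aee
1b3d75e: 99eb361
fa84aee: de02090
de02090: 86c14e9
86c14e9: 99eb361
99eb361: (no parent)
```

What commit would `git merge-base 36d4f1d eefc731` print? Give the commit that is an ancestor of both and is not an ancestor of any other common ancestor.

Ancestors of 36d4f1d: {1b3d75e, 36d4f1d, 99eb361}.
Ancestors of eefc731: {1b3d75e, 86c14e9, 99eb361, de02090, eefc731, fa84aee}.
Common ancestors: {1b3d75e, 99eb361}.
Among these, 1b3d75e is not an ancestor of any other common ancestor — it is the merge base.

1b3d75e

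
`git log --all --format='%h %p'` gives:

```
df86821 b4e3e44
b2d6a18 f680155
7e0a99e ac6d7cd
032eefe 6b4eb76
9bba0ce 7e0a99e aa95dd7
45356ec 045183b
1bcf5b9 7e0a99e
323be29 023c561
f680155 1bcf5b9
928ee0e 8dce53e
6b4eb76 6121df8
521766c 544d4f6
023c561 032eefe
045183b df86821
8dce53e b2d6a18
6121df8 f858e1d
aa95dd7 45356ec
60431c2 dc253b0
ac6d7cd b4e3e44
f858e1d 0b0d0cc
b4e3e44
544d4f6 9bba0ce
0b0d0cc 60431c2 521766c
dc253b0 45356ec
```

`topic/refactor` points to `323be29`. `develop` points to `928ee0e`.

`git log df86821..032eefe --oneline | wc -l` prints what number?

Reachable from 032eefe: {032eefe, 045183b, 0b0d0cc, 45356ec, 521766c, 544d4f6, 60431c2, 6121df8, 6b4eb76, 7e0a99e, 9bba0ce, aa95dd7, ac6d7cd, b4e3e44, dc253b0, df86821, f858e1d}.
Reachable from df86821: {b4e3e44, df86821}.
In 032eefe's history but not df86821's: {032eefe, 045183b, 0b0d0cc, 45356ec, 521766c, 544d4f6, 60431c2, 6121df8, 6b4eb76, 7e0a99e, 9bba0ce, aa95dd7, ac6d7cd, dc253b0, f858e1d} — 15 commits.

15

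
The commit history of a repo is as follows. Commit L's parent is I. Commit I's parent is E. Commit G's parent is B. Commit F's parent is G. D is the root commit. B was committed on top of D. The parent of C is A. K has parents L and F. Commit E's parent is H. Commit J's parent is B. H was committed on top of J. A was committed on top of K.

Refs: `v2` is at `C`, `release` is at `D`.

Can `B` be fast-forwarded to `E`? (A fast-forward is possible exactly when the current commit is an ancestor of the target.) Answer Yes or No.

A fast-forward from B to E is possible iff B is an ancestor of E.
Ancestors of E: {B, D, E, H, J}.
B is among them, so fast-forward is possible.

Yes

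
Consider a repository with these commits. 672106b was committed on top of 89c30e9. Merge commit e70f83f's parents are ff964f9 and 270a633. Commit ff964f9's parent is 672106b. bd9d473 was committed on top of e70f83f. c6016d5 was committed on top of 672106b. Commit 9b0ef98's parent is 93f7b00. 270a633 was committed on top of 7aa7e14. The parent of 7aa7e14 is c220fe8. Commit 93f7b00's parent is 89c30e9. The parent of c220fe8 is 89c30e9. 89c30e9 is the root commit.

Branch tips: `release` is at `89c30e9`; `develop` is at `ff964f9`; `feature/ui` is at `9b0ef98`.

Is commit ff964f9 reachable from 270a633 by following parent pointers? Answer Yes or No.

Ancestors of 270a633: {270a633, 7aa7e14, 89c30e9, c220fe8}.
ff964f9 is not in that set, so it is not an ancestor of 270a633.

No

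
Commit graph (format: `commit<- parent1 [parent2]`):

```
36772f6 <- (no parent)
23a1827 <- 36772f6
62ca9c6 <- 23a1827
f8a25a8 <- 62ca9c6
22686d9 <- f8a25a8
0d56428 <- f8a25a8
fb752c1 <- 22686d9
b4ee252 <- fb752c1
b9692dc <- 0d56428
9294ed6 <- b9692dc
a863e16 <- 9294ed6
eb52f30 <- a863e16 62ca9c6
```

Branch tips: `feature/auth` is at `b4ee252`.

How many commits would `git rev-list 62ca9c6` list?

Walking parent pointers from 62ca9c6: reachable set = {23a1827, 36772f6, 62ca9c6}.
That is 3 commits.

3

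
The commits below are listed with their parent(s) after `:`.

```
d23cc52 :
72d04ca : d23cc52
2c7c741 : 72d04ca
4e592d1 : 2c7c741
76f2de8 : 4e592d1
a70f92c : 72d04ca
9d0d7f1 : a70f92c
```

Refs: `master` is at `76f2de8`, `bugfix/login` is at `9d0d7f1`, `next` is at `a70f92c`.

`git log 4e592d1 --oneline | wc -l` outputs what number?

4

Walking parent pointers from 4e592d1: reachable set = {2c7c741, 4e592d1, 72d04ca, d23cc52}.
That is 4 commits.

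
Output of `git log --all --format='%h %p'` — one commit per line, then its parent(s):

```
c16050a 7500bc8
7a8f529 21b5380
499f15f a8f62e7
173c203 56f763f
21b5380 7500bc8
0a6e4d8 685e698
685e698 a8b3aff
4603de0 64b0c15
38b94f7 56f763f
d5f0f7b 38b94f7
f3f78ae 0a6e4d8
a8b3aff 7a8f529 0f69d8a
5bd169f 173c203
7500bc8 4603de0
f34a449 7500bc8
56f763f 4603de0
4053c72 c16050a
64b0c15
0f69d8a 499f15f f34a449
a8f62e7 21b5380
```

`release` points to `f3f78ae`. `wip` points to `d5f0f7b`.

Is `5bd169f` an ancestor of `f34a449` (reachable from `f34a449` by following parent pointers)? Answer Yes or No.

No

Ancestors of f34a449: {4603de0, 64b0c15, 7500bc8, f34a449}.
5bd169f is not in that set, so it is not an ancestor of f34a449.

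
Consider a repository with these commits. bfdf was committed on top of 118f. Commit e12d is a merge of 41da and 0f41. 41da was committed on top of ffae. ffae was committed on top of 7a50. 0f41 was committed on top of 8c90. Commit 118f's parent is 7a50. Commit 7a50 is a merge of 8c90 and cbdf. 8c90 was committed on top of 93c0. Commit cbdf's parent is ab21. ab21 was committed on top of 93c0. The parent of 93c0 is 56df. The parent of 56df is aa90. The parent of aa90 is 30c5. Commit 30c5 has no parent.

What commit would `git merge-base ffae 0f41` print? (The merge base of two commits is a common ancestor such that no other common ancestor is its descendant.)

8c90

Ancestors of ffae: {30c5, 56df, 7a50, 8c90, 93c0, aa90, ab21, cbdf, ffae}.
Ancestors of 0f41: {0f41, 30c5, 56df, 8c90, 93c0, aa90}.
Common ancestors: {30c5, 56df, 8c90, 93c0, aa90}.
Among these, 8c90 is not an ancestor of any other common ancestor — it is the merge base.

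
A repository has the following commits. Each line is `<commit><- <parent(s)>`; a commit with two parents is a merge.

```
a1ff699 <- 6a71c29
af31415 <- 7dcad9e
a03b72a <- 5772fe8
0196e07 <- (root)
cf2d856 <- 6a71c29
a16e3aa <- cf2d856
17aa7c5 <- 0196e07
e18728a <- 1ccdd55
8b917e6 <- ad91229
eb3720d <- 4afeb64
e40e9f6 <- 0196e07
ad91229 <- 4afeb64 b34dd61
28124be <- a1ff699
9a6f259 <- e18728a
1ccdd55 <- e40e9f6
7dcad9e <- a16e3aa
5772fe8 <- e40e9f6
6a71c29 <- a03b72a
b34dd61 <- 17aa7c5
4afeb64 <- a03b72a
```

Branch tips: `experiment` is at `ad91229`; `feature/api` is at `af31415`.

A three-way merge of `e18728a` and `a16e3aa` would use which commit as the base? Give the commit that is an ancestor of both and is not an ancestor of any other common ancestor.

e40e9f6

Ancestors of e18728a: {0196e07, 1ccdd55, e18728a, e40e9f6}.
Ancestors of a16e3aa: {0196e07, 5772fe8, 6a71c29, a03b72a, a16e3aa, cf2d856, e40e9f6}.
Common ancestors: {0196e07, e40e9f6}.
Among these, e40e9f6 is not an ancestor of any other common ancestor — it is the merge base.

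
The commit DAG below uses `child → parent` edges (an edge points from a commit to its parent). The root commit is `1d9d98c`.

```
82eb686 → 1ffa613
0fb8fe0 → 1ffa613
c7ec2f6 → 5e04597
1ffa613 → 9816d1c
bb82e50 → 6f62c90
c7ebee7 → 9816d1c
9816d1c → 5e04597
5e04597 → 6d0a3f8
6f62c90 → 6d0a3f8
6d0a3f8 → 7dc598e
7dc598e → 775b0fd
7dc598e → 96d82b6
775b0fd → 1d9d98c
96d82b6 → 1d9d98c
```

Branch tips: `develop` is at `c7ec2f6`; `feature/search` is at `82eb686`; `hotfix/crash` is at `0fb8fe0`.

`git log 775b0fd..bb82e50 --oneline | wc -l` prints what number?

Reachable from bb82e50: {1d9d98c, 6d0a3f8, 6f62c90, 775b0fd, 7dc598e, 96d82b6, bb82e50}.
Reachable from 775b0fd: {1d9d98c, 775b0fd}.
In bb82e50's history but not 775b0fd's: {6d0a3f8, 6f62c90, 7dc598e, 96d82b6, bb82e50} — 5 commits.

5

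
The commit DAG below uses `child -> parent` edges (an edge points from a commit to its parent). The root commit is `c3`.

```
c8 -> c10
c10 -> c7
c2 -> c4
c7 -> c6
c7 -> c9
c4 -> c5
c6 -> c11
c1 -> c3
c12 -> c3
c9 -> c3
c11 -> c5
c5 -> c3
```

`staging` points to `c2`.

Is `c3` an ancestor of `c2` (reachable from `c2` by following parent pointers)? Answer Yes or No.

Ancestors of c2 (commits reachable by following parents): {c2, c3, c4, c5}.
c3 is in that set, so it is an ancestor of c2.

Yes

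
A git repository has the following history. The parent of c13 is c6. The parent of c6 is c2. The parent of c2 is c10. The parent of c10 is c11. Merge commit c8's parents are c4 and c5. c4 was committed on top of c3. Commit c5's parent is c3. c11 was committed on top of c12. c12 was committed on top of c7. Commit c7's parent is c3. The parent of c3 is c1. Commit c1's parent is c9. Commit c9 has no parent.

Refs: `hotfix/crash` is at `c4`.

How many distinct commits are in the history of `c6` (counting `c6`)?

Walking parent pointers from c6: reachable set = {c1, c10, c11, c12, c2, c3, c6, c7, c9}.
That is 9 commits.

9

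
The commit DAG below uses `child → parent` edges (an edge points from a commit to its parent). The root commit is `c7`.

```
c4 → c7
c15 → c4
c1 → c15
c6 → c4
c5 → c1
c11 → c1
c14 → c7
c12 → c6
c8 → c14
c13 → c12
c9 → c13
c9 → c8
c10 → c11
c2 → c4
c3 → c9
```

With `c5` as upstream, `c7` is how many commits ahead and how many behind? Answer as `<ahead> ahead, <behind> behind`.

Reachable from c7: {c7}.
Reachable from c5: {c1, c15, c4, c5, c7}.
Only in c7's history (ahead): {} — 0.
Only in c5's history (behind): {c1, c15, c4, c5} — 4.

0 ahead, 4 behind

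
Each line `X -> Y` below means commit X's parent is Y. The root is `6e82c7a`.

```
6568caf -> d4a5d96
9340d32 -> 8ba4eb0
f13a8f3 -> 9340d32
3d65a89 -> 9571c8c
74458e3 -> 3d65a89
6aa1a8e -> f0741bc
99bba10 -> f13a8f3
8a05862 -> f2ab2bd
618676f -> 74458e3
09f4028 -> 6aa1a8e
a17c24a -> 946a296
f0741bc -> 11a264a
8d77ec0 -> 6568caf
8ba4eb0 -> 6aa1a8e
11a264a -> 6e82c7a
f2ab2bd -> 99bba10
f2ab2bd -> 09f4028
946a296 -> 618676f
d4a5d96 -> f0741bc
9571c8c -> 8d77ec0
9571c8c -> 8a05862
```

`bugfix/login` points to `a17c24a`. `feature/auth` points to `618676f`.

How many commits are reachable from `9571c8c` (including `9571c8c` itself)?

Walking parent pointers from 9571c8c: reachable set = {09f4028, 11a264a, 6568caf, 6aa1a8e, 6e82c7a, 8a05862, 8ba4eb0, 8d77ec0, 9340d32, 9571c8c, 99bba10, d4a5d96, f0741bc, f13a8f3, f2ab2bd}.
That is 15 commits.

15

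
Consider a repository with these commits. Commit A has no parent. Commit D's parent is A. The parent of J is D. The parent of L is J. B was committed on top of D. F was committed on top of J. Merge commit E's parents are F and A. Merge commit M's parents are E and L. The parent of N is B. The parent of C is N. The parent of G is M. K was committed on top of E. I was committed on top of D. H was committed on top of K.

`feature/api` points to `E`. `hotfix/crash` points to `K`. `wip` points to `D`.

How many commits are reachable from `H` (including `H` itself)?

Walking parent pointers from H: reachable set = {A, D, E, F, H, J, K}.
That is 7 commits.

7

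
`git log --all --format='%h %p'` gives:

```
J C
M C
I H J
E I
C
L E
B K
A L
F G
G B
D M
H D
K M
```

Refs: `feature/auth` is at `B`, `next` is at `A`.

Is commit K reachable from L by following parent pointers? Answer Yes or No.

No

Ancestors of L: {C, D, E, H, I, J, L, M}.
K is not in that set, so it is not an ancestor of L.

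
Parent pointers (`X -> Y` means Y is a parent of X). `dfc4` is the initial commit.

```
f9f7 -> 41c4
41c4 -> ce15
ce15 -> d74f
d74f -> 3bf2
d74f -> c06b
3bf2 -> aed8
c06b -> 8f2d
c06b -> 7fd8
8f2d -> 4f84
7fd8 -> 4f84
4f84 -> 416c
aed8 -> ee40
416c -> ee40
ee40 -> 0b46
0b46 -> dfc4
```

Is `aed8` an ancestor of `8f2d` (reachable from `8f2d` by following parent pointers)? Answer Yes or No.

Ancestors of 8f2d: {0b46, 416c, 4f84, 8f2d, dfc4, ee40}.
aed8 is not in that set, so it is not an ancestor of 8f2d.

No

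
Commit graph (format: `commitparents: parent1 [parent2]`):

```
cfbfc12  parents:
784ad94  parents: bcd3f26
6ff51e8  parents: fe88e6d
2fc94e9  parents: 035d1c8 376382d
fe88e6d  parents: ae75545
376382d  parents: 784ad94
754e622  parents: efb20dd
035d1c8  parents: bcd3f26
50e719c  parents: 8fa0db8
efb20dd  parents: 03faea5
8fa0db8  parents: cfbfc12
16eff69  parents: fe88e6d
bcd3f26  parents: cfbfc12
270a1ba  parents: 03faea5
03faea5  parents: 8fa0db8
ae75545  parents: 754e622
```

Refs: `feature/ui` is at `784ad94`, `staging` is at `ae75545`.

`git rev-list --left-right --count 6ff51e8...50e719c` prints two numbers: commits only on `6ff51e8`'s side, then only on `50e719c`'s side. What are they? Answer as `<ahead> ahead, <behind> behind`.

6 ahead, 1 behind

Reachable from 6ff51e8: {03faea5, 6ff51e8, 754e622, 8fa0db8, ae75545, cfbfc12, efb20dd, fe88e6d}.
Reachable from 50e719c: {50e719c, 8fa0db8, cfbfc12}.
Only in 6ff51e8's history (ahead): {03faea5, 6ff51e8, 754e622, ae75545, efb20dd, fe88e6d} — 6.
Only in 50e719c's history (behind): {50e719c} — 1.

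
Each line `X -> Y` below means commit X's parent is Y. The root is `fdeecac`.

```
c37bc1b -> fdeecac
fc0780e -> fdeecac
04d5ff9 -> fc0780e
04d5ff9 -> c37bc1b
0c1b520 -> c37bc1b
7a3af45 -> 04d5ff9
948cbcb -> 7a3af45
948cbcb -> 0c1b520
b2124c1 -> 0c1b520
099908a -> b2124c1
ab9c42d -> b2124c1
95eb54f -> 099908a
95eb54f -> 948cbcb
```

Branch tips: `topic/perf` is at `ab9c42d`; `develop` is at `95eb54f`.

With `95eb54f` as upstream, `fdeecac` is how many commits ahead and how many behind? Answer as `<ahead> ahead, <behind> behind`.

Reachable from fdeecac: {fdeecac}.
Reachable from 95eb54f: {04d5ff9, 099908a, 0c1b520, 7a3af45, 948cbcb, 95eb54f, b2124c1, c37bc1b, fc0780e, fdeecac}.
Only in fdeecac's history (ahead): {} — 0.
Only in 95eb54f's history (behind): {04d5ff9, 099908a, 0c1b520, 7a3af45, 948cbcb, 95eb54f, b2124c1, c37bc1b, fc0780e} — 9.

0 ahead, 9 behind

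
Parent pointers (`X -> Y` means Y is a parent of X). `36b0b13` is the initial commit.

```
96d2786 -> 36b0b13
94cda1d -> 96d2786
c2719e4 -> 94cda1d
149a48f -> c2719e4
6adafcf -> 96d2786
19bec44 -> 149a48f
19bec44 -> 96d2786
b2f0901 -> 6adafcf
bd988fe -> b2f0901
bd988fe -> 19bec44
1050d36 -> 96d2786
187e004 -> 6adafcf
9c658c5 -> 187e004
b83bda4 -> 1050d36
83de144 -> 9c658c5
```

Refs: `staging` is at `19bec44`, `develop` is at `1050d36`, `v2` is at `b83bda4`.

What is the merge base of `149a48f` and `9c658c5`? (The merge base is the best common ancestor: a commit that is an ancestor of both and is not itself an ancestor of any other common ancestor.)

Ancestors of 149a48f: {149a48f, 36b0b13, 94cda1d, 96d2786, c2719e4}.
Ancestors of 9c658c5: {187e004, 36b0b13, 6adafcf, 96d2786, 9c658c5}.
Common ancestors: {36b0b13, 96d2786}.
Among these, 96d2786 is not an ancestor of any other common ancestor — it is the merge base.

96d2786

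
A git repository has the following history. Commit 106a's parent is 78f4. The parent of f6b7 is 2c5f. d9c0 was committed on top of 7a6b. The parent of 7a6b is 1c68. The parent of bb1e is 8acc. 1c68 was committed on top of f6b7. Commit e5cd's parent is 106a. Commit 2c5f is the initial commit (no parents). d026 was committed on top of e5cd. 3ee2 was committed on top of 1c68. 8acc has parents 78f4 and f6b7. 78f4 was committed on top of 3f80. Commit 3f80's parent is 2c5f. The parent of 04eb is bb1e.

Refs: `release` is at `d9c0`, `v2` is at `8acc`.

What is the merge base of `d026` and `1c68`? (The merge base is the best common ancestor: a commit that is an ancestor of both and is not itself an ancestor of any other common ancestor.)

2c5f

Ancestors of d026: {106a, 2c5f, 3f80, 78f4, d026, e5cd}.
Ancestors of 1c68: {1c68, 2c5f, f6b7}.
Common ancestors: {2c5f}.
The only common ancestor is 2c5f, so it is the merge base.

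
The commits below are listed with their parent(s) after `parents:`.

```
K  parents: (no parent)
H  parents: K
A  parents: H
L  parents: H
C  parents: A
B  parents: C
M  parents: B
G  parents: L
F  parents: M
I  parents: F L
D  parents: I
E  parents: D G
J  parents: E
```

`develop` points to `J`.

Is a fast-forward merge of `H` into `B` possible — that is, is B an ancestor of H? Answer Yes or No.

No

A fast-forward from B to H is possible iff B is an ancestor of H.
Ancestors of H: {H, K}.
B is not among them, so fast-forward is not possible.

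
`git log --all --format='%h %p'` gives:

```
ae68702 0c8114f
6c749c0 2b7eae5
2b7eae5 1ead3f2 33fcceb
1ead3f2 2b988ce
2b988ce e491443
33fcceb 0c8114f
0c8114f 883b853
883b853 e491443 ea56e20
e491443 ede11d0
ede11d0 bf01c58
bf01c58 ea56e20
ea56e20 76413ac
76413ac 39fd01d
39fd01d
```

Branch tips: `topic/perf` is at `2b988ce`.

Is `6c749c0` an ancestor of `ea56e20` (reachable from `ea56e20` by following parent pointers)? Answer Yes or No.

Ancestors of ea56e20: {39fd01d, 76413ac, ea56e20}.
6c749c0 is not in that set, so it is not an ancestor of ea56e20.

No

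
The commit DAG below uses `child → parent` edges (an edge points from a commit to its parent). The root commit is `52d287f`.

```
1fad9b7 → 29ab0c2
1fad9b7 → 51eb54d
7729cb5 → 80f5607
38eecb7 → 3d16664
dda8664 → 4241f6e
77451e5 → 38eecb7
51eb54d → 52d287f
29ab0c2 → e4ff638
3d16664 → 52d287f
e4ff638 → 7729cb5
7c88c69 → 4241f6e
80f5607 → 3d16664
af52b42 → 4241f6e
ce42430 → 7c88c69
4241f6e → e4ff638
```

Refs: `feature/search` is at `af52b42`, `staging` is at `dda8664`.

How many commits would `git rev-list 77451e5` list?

4

Walking parent pointers from 77451e5: reachable set = {38eecb7, 3d16664, 52d287f, 77451e5}.
That is 4 commits.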